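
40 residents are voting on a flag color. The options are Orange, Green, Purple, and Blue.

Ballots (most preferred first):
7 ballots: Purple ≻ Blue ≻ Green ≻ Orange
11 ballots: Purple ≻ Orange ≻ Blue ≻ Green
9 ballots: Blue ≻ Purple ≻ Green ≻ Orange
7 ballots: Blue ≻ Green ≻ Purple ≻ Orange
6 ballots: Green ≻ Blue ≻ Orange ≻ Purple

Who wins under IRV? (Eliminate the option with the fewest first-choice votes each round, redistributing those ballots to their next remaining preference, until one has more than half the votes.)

Round 1: Orange 0, Green 6, Purple 18, Blue 16. Orange eliminated.
Round 2: Green 6, Purple 18, Blue 16. Green eliminated.
Round 3: Purple 18, Blue 22. Blue has a majority (≥21).

Blue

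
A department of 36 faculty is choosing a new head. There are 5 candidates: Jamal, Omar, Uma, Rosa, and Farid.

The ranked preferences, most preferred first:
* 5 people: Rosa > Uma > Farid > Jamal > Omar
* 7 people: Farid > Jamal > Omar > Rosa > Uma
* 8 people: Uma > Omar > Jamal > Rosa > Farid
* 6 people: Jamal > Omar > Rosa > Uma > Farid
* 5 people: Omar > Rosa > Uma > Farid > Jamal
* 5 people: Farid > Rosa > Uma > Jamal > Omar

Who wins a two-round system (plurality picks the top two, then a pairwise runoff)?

Round 1 first-place votes: Jamal 6, Omar 5, Uma 8, Rosa 5, Farid 12. Farid and Uma advance.
Runoff: Farid is ranked above Uma on 12 ballots, Uma above Farid on 24.

Uma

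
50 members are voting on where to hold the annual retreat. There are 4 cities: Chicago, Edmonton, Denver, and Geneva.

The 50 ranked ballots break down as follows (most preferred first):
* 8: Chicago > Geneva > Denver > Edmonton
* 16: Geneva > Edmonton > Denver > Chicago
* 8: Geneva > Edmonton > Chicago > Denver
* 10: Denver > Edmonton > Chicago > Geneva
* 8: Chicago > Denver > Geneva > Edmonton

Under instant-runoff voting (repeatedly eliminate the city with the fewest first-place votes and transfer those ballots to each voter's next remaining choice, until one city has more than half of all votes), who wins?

Chicago

Round 1: Chicago 16, Edmonton 0, Denver 10, Geneva 24. Edmonton eliminated.
Round 2: Chicago 16, Denver 10, Geneva 24. Denver eliminated.
Round 3: Chicago 26, Geneva 24. Chicago has a majority (≥26).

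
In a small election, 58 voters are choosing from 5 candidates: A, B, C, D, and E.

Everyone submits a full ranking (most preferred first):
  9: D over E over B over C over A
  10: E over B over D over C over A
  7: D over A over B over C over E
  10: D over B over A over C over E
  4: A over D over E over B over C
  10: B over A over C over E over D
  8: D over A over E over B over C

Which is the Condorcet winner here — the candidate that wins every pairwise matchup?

D

D vs A: 44–14
D vs B: 38–20
D vs C: 48–10
D vs E: 38–20
D beats every other candidate.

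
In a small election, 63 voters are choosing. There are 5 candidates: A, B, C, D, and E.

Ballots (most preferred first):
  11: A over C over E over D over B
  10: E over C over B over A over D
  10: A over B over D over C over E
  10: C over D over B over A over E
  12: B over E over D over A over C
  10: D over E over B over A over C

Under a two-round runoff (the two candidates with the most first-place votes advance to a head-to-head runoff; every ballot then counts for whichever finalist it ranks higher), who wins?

B

Round 1 first-place votes: A 21, B 12, C 10, D 10, E 10. A and B advance.
Runoff: A is ranked above B on 21 ballots, B above A on 42.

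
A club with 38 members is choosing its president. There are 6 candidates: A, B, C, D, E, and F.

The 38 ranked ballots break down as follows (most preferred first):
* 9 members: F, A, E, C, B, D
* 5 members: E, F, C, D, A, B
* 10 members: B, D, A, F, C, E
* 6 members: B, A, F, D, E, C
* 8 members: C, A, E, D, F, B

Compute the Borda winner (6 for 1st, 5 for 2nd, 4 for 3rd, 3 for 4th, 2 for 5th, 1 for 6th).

A: 9×5 + 5×2 + 10×4 + 6×5 + 8×5 = 165
B: 9×2 + 5×1 + 10×6 + 6×6 + 8×1 = 127
C: 9×3 + 5×4 + 10×2 + 6×1 + 8×6 = 121
D: 9×1 + 5×3 + 10×5 + 6×3 + 8×3 = 116
E: 9×4 + 5×6 + 10×1 + 6×2 + 8×4 = 120
F: 9×6 + 5×5 + 10×3 + 6×4 + 8×2 = 149

A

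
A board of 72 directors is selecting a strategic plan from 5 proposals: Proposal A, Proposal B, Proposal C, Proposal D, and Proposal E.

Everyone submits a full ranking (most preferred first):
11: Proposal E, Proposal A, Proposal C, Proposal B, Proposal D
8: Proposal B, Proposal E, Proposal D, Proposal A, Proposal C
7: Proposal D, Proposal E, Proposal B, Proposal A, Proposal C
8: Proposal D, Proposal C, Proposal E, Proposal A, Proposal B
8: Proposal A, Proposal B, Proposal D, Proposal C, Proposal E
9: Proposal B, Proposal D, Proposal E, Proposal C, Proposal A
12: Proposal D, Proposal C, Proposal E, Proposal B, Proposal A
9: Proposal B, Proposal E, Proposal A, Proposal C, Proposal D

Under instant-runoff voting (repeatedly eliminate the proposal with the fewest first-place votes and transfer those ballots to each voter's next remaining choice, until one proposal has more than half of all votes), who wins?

Round 1: Proposal A 8, Proposal B 26, Proposal C 0, Proposal D 27, Proposal E 11. Proposal C eliminated.
Round 2: Proposal A 8, Proposal B 26, Proposal D 27, Proposal E 11. Proposal A eliminated.
Round 3: Proposal B 34, Proposal D 27, Proposal E 11. Proposal E eliminated.
Round 4: Proposal B 45, Proposal D 27. Proposal B has a majority (≥37).

Proposal B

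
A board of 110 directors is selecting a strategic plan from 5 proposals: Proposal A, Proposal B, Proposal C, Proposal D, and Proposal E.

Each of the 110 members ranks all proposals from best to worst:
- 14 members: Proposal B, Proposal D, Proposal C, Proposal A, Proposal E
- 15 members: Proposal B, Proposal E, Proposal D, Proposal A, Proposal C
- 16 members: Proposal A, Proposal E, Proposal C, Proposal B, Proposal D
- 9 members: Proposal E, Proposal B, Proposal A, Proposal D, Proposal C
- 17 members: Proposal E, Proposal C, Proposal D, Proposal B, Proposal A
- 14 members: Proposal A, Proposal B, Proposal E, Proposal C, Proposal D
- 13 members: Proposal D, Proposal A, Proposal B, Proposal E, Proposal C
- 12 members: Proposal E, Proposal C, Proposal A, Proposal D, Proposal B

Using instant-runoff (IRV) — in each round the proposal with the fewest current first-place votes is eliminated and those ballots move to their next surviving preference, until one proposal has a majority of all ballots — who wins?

Proposal A

Round 1: Proposal A 30, Proposal B 29, Proposal C 0, Proposal D 13, Proposal E 38. Proposal C eliminated.
Round 2: Proposal A 30, Proposal B 29, Proposal D 13, Proposal E 38. Proposal D eliminated.
Round 3: Proposal A 43, Proposal B 29, Proposal E 38. Proposal B eliminated.
Round 4: Proposal A 57, Proposal E 53. Proposal A has a majority (≥56).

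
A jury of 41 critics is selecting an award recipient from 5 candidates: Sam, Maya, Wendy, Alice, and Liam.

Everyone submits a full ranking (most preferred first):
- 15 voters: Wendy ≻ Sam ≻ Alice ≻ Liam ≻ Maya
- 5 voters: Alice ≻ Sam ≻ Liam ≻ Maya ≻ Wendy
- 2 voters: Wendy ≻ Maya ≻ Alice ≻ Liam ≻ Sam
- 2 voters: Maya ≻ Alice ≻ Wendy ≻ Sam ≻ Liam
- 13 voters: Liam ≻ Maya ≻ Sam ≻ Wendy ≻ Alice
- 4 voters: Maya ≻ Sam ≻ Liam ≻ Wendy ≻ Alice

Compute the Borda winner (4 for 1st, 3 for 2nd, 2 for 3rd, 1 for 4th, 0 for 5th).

Sam

Sam: 15×3 + 5×3 + 2×0 + 2×1 + 13×2 + 4×3 = 100
Maya: 15×0 + 5×1 + 2×3 + 2×4 + 13×3 + 4×4 = 74
Wendy: 15×4 + 5×0 + 2×4 + 2×2 + 13×1 + 4×1 = 89
Alice: 15×2 + 5×4 + 2×2 + 2×3 + 13×0 + 4×0 = 60
Liam: 15×1 + 5×2 + 2×1 + 2×0 + 13×4 + 4×2 = 87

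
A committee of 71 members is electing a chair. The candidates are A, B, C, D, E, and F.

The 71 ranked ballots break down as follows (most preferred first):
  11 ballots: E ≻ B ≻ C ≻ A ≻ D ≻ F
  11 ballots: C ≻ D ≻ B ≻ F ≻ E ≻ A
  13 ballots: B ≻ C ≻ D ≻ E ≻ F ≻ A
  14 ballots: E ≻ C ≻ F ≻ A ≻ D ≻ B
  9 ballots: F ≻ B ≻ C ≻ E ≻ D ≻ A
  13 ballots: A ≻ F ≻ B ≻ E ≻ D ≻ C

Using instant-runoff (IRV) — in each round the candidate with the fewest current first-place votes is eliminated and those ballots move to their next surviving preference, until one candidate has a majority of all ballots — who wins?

Round 1: A 13, B 13, C 11, D 0, E 25, F 9. D eliminated.
Round 2: A 13, B 13, C 11, E 25, F 9. F eliminated.
Round 3: A 13, B 22, C 11, E 25. C eliminated.
Round 4: A 13, B 33, E 25. A eliminated.
Round 5: B 46, E 25. B has a majority (≥36).

B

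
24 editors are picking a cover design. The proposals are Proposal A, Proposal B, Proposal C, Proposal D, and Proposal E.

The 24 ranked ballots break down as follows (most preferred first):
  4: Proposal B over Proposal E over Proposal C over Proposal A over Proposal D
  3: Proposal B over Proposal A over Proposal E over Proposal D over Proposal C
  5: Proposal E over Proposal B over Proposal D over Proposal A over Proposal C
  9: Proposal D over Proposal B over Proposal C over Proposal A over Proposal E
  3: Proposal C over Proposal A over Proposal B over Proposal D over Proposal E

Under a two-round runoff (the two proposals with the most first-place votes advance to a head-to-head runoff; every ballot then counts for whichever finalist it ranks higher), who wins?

Round 1 first-place votes: Proposal A 0, Proposal B 7, Proposal C 3, Proposal D 9, Proposal E 5. Proposal D and Proposal B advance.
Runoff: Proposal D is ranked above Proposal B on 9 ballots, Proposal B above Proposal D on 15.

Proposal B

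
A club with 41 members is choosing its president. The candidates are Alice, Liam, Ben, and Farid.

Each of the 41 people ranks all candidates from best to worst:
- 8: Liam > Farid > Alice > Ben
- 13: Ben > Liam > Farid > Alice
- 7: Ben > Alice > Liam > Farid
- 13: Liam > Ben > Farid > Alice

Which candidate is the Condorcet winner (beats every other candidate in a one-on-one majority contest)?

Liam vs Alice: 34–7
Liam vs Ben: 21–20
Liam vs Farid: 41–0
Liam beats every other candidate.

Liam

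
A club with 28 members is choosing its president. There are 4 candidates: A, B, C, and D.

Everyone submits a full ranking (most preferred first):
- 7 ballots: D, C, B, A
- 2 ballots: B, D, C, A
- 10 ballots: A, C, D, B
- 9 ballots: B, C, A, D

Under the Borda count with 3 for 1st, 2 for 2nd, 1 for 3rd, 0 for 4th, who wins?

C

A: 7×0 + 2×0 + 10×3 + 9×1 = 39
B: 7×1 + 2×3 + 10×0 + 9×3 = 40
C: 7×2 + 2×1 + 10×2 + 9×2 = 54
D: 7×3 + 2×2 + 10×1 + 9×0 = 35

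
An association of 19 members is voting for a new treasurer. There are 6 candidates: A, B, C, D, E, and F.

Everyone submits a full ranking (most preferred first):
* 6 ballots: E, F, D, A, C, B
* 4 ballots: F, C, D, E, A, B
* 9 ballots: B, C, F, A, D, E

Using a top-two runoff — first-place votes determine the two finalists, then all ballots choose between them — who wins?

E

Round 1 first-place votes: A 0, B 9, C 0, D 0, E 6, F 4. B and E advance.
Runoff: B is ranked above E on 9 ballots, E above B on 10.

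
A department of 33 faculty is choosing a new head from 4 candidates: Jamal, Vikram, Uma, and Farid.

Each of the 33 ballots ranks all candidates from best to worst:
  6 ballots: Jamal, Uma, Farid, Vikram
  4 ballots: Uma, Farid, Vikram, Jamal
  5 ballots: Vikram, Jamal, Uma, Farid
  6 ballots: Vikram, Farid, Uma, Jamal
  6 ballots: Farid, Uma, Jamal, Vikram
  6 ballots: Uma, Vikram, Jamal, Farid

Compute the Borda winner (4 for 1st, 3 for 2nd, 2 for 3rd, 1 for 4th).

Jamal: 6×4 + 4×1 + 5×3 + 6×1 + 6×2 + 6×2 = 73
Vikram: 6×1 + 4×2 + 5×4 + 6×4 + 6×1 + 6×3 = 82
Uma: 6×3 + 4×4 + 5×2 + 6×2 + 6×3 + 6×4 = 98
Farid: 6×2 + 4×3 + 5×1 + 6×3 + 6×4 + 6×1 = 77

Uma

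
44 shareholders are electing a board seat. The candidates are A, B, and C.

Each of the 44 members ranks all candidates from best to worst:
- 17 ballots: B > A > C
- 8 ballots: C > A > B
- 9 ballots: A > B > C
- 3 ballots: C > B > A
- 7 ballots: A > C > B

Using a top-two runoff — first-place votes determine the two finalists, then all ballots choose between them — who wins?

Round 1 first-place votes: A 16, B 17, C 11. B and A advance.
Runoff: B is ranked above A on 20 ballots, A above B on 24.

A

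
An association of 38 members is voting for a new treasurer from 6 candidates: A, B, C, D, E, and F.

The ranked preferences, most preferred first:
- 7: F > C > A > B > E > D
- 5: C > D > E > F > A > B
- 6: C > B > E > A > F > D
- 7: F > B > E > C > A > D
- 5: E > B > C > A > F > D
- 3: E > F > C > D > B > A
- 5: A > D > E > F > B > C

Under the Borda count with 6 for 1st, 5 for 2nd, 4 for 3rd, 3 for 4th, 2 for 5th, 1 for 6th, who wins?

A: 7×4 + 5×2 + 6×3 + 7×2 + 5×3 + 3×1 + 5×6 = 118
B: 7×3 + 5×1 + 6×5 + 7×5 + 5×5 + 3×2 + 5×2 = 132
C: 7×5 + 5×6 + 6×6 + 7×3 + 5×4 + 3×4 + 5×1 = 159
D: 7×1 + 5×5 + 6×1 + 7×1 + 5×1 + 3×3 + 5×5 = 84
E: 7×2 + 5×4 + 6×4 + 7×4 + 5×6 + 3×6 + 5×4 = 154
F: 7×6 + 5×3 + 6×2 + 7×6 + 5×2 + 3×5 + 5×3 = 151

C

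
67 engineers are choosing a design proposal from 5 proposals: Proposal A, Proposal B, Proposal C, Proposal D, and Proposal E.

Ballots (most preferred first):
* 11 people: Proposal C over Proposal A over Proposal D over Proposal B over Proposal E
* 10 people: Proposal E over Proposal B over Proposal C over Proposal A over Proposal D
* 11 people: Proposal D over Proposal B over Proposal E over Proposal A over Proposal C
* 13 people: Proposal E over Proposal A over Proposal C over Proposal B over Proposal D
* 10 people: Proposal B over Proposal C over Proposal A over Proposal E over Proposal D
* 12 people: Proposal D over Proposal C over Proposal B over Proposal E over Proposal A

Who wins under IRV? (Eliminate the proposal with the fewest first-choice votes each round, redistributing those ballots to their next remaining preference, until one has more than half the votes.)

Proposal D

Round 1: Proposal A 0, Proposal B 10, Proposal C 11, Proposal D 23, Proposal E 23. Proposal A eliminated.
Round 2: Proposal B 10, Proposal C 11, Proposal D 23, Proposal E 23. Proposal B eliminated.
Round 3: Proposal C 21, Proposal D 23, Proposal E 23. Proposal C eliminated.
Round 4: Proposal D 34, Proposal E 33. Proposal D has a majority (≥34).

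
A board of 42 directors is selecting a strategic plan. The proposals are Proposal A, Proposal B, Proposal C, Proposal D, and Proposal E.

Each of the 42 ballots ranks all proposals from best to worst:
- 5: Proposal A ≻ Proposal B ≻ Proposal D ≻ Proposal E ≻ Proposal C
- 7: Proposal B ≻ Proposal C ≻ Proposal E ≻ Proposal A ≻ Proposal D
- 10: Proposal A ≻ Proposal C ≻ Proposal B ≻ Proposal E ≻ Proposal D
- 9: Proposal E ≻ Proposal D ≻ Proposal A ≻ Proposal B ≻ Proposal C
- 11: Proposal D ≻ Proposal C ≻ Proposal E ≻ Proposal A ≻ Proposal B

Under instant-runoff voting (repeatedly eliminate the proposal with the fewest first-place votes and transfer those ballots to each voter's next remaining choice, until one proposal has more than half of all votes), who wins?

Round 1: Proposal A 15, Proposal B 7, Proposal C 0, Proposal D 11, Proposal E 9. Proposal C eliminated.
Round 2: Proposal A 15, Proposal B 7, Proposal D 11, Proposal E 9. Proposal B eliminated.
Round 3: Proposal A 15, Proposal D 11, Proposal E 16. Proposal D eliminated.
Round 4: Proposal A 15, Proposal E 27. Proposal E has a majority (≥22).

Proposal E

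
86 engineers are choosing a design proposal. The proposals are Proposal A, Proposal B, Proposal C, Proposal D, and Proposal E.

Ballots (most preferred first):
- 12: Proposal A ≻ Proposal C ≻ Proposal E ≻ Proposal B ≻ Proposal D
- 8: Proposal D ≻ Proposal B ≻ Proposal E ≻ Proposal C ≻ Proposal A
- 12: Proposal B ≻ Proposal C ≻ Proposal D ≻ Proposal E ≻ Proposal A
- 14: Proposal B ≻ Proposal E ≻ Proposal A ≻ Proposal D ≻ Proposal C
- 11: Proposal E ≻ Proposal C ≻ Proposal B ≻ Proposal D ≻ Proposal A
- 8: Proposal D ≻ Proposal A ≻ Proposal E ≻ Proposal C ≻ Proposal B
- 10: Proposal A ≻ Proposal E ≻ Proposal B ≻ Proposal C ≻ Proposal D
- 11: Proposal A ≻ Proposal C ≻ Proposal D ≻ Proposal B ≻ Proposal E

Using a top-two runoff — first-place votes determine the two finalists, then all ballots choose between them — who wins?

Round 1 first-place votes: Proposal A 33, Proposal B 26, Proposal C 0, Proposal D 16, Proposal E 11. Proposal A and Proposal B advance.
Runoff: Proposal A is ranked above Proposal B on 41 ballots, Proposal B above Proposal A on 45.

Proposal B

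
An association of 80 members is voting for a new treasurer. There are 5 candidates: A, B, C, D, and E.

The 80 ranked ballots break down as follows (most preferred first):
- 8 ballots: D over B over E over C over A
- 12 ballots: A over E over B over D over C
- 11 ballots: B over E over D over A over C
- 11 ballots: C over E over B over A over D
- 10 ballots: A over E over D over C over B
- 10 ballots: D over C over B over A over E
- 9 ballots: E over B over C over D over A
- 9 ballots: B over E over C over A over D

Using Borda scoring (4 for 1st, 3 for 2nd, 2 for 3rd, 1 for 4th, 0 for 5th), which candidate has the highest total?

A: 8×0 + 12×4 + 11×1 + 11×1 + 10×4 + 10×1 + 9×0 + 9×1 = 129
B: 8×3 + 12×2 + 11×4 + 11×2 + 10×0 + 10×2 + 9×3 + 9×4 = 197
C: 8×1 + 12×0 + 11×0 + 11×4 + 10×1 + 10×3 + 9×2 + 9×2 = 128
D: 8×4 + 12×1 + 11×2 + 11×0 + 10×2 + 10×4 + 9×1 + 9×0 = 135
E: 8×2 + 12×3 + 11×3 + 11×3 + 10×3 + 10×0 + 9×4 + 9×3 = 211

E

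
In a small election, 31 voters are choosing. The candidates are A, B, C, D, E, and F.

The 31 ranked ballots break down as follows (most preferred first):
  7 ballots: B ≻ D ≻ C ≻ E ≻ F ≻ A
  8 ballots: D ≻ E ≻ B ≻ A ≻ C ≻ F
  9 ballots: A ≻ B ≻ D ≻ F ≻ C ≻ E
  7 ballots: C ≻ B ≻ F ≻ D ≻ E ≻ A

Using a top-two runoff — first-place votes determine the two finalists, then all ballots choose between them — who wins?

D

Round 1 first-place votes: A 9, B 7, C 7, D 8, E 0, F 0. A and D advance.
Runoff: A is ranked above D on 9 ballots, D above A on 22.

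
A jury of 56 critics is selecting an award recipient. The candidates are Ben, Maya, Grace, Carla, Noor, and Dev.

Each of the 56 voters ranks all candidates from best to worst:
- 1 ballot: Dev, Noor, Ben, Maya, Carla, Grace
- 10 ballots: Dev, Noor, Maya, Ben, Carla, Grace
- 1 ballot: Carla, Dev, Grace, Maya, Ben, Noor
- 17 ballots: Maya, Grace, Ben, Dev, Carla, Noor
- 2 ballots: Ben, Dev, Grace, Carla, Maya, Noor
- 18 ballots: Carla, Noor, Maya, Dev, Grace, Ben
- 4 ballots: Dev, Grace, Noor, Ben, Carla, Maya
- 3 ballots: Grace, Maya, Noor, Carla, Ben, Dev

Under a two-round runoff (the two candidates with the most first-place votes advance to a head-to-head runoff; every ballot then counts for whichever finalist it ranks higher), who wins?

Maya

Round 1 first-place votes: Ben 2, Maya 17, Grace 3, Carla 19, Noor 0, Dev 15. Carla and Maya advance.
Runoff: Carla is ranked above Maya on 25 ballots, Maya above Carla on 31.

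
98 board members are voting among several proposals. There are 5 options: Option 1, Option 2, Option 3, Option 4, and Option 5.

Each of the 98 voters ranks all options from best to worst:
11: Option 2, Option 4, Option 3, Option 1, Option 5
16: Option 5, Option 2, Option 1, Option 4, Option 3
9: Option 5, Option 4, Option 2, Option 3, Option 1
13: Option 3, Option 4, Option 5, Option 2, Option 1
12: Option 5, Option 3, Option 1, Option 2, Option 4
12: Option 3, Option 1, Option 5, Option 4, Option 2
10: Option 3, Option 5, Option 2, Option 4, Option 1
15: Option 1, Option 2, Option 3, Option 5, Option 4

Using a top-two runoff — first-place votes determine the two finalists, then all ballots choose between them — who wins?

Round 1 first-place votes: Option 1 15, Option 2 11, Option 3 35, Option 4 0, Option 5 37. Option 5 and Option 3 advance.
Runoff: Option 5 is ranked above Option 3 on 37 ballots, Option 3 above Option 5 on 61.

Option 3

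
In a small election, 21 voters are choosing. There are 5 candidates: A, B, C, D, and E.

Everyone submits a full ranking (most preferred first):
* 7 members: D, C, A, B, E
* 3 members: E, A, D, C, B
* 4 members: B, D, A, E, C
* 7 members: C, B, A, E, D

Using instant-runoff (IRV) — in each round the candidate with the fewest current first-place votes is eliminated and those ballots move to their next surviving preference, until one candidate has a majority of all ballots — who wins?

D

Round 1: A 0, B 4, C 7, D 7, E 3. A eliminated.
Round 2: B 4, C 7, D 7, E 3. E eliminated.
Round 3: B 4, C 7, D 10. B eliminated.
Round 4: C 7, D 14. D has a majority (≥11).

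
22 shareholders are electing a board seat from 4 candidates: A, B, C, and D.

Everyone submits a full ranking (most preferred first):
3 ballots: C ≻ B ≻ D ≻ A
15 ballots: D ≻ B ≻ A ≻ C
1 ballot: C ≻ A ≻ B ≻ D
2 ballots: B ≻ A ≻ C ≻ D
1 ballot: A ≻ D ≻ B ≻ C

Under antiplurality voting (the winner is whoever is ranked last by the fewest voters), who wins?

B

Last-place votes: A 3, B 0, C 16, D 3.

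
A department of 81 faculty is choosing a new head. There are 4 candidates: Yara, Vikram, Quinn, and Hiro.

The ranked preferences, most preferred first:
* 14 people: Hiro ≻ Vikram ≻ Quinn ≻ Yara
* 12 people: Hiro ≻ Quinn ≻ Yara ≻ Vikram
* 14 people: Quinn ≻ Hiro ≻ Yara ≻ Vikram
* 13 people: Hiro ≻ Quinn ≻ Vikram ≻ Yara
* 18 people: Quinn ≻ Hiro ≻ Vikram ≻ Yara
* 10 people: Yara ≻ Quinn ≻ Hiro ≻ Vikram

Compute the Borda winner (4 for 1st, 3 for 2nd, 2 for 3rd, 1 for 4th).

Yara: 14×1 + 12×2 + 14×2 + 13×1 + 18×1 + 10×4 = 137
Vikram: 14×3 + 12×1 + 14×1 + 13×2 + 18×2 + 10×1 = 140
Quinn: 14×2 + 12×3 + 14×4 + 13×3 + 18×4 + 10×3 = 261
Hiro: 14×4 + 12×4 + 14×3 + 13×4 + 18×3 + 10×2 = 272

Hiro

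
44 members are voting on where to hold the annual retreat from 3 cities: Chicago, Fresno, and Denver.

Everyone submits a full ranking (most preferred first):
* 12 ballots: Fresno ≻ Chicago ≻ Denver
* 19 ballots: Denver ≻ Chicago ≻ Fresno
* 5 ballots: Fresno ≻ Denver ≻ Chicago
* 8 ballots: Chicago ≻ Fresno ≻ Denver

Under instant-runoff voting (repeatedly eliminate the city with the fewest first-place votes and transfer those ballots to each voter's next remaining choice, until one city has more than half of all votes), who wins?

Fresno

Round 1: Chicago 8, Fresno 17, Denver 19. Chicago eliminated.
Round 2: Fresno 25, Denver 19. Fresno has a majority (≥23).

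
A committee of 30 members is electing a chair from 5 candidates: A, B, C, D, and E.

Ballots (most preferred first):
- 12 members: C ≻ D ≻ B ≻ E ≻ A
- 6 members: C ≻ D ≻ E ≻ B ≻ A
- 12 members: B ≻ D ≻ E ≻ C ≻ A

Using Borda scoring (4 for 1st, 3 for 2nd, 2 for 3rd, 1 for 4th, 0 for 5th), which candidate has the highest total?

A: 12×0 + 6×0 + 12×0 = 0
B: 12×2 + 6×1 + 12×4 = 78
C: 12×4 + 6×4 + 12×1 = 84
D: 12×3 + 6×3 + 12×3 = 90
E: 12×1 + 6×2 + 12×2 = 48

D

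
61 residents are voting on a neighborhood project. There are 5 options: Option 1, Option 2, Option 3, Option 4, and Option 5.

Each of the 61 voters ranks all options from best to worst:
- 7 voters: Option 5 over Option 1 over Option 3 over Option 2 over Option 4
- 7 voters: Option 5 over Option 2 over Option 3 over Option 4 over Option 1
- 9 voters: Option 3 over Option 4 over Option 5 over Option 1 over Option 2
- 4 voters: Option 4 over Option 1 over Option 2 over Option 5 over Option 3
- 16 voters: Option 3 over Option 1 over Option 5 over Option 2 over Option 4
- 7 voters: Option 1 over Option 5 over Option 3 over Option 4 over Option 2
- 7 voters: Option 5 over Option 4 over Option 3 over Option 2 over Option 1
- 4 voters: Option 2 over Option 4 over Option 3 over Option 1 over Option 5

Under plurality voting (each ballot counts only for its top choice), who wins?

Option 3

First-place votes: Option 1 7, Option 2 4, Option 3 25, Option 4 4, Option 5 21.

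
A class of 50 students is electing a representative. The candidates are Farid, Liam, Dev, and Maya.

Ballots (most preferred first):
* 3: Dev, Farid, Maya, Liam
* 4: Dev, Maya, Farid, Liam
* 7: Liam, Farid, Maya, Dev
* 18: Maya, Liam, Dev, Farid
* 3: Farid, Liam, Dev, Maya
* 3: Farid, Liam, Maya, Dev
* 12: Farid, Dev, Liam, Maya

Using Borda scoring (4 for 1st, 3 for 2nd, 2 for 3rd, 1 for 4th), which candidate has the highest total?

Liam

Farid: 3×3 + 4×2 + 7×3 + 18×1 + 3×4 + 3×4 + 12×4 = 128
Liam: 3×1 + 4×1 + 7×4 + 18×3 + 3×3 + 3×3 + 12×2 = 131
Dev: 3×4 + 4×4 + 7×1 + 18×2 + 3×2 + 3×1 + 12×3 = 116
Maya: 3×2 + 4×3 + 7×2 + 18×4 + 3×1 + 3×2 + 12×1 = 125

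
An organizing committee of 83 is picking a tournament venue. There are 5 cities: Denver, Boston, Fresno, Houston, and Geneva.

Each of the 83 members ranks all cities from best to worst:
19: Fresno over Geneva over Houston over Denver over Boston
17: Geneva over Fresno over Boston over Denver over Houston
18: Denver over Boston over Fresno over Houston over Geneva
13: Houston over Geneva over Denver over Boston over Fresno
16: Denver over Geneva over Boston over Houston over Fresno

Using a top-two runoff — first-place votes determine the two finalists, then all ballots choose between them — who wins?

Denver

Round 1 first-place votes: Denver 34, Boston 0, Fresno 19, Houston 13, Geneva 17. Denver and Fresno advance.
Runoff: Denver is ranked above Fresno on 47 ballots, Fresno above Denver on 36.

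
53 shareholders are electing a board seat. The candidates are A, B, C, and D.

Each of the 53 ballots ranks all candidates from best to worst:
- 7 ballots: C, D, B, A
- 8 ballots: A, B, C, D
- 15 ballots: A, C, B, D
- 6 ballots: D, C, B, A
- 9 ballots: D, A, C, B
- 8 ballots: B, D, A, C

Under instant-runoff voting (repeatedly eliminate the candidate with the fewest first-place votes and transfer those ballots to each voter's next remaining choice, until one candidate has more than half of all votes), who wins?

D

Round 1: A 23, B 8, C 7, D 15. C eliminated.
Round 2: A 23, B 8, D 22. B eliminated.
Round 3: A 23, D 30. D has a majority (≥27).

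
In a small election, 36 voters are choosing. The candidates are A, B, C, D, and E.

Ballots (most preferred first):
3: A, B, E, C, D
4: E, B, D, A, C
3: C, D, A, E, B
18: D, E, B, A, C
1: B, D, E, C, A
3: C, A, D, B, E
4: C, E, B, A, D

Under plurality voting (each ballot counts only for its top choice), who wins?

First-place votes: A 3, B 1, C 10, D 18, E 4.

D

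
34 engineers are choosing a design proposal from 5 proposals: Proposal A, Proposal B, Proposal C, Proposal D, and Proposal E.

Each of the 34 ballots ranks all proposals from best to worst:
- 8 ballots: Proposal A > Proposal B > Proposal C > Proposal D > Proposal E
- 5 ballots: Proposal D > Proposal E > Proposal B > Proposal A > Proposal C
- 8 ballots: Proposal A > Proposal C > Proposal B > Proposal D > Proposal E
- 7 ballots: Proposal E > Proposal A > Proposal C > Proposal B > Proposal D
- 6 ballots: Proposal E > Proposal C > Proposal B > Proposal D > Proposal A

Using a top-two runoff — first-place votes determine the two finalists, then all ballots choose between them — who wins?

Proposal E

Round 1 first-place votes: Proposal A 16, Proposal B 0, Proposal C 0, Proposal D 5, Proposal E 13. Proposal A and Proposal E advance.
Runoff: Proposal A is ranked above Proposal E on 16 ballots, Proposal E above Proposal A on 18.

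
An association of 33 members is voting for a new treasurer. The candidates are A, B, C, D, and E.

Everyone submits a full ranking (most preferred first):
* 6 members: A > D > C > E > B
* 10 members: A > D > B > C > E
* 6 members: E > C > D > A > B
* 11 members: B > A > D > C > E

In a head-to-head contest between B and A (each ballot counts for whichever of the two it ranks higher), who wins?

B is ranked above A on 11 ballots; A above B on 22.

A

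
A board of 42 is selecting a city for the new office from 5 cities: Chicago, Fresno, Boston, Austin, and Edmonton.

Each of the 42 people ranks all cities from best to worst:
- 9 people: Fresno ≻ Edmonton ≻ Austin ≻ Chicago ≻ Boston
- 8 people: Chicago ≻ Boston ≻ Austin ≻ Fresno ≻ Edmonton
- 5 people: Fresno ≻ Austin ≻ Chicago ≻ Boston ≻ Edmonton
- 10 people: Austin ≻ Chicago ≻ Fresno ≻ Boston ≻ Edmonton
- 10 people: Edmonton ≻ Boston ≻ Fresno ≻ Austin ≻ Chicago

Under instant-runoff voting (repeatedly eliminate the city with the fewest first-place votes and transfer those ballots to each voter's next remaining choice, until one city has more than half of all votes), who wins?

Round 1: Chicago 8, Fresno 14, Boston 0, Austin 10, Edmonton 10. Boston eliminated.
Round 2: Chicago 8, Fresno 14, Austin 10, Edmonton 10. Chicago eliminated.
Round 3: Fresno 14, Austin 18, Edmonton 10. Edmonton eliminated.
Round 4: Fresno 24, Austin 18. Fresno has a majority (≥22).

Fresno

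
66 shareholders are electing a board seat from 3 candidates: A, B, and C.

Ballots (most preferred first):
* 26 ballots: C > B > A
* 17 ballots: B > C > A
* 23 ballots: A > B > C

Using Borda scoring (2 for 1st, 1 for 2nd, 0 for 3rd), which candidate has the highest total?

A: 26×0 + 17×0 + 23×2 = 46
B: 26×1 + 17×2 + 23×1 = 83
C: 26×2 + 17×1 + 23×0 = 69

B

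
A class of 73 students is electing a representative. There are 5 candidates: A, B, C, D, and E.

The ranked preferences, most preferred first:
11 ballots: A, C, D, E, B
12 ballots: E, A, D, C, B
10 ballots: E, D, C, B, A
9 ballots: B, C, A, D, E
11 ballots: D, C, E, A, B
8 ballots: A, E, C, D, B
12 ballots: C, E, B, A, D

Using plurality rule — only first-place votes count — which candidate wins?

E

First-place votes: A 19, B 9, C 12, D 11, E 22.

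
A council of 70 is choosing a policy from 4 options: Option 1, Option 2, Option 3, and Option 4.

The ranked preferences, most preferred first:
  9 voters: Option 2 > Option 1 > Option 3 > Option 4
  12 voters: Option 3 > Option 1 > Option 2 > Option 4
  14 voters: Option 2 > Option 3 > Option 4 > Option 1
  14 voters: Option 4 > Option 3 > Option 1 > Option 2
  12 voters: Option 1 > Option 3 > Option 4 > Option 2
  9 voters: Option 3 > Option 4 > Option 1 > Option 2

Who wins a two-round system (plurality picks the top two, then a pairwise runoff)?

Option 3

Round 1 first-place votes: Option 1 12, Option 2 23, Option 3 21, Option 4 14. Option 2 and Option 3 advance.
Runoff: Option 2 is ranked above Option 3 on 23 ballots, Option 3 above Option 2 on 47.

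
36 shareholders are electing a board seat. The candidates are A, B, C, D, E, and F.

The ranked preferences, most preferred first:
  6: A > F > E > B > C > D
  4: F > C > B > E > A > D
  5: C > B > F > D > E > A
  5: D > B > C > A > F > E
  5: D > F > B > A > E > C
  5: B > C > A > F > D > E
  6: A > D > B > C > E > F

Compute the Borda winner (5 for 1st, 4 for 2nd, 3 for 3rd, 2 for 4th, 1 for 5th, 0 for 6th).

A: 6×5 + 4×1 + 5×0 + 5×2 + 5×2 + 5×3 + 6×5 = 99
B: 6×2 + 4×3 + 5×4 + 5×4 + 5×3 + 5×5 + 6×3 = 122
C: 6×1 + 4×4 + 5×5 + 5×3 + 5×0 + 5×4 + 6×2 = 94
D: 6×0 + 4×0 + 5×2 + 5×5 + 5×5 + 5×1 + 6×4 = 89
E: 6×3 + 4×2 + 5×1 + 5×0 + 5×1 + 5×0 + 6×1 = 42
F: 6×4 + 4×5 + 5×3 + 5×1 + 5×4 + 5×2 + 6×0 = 94

B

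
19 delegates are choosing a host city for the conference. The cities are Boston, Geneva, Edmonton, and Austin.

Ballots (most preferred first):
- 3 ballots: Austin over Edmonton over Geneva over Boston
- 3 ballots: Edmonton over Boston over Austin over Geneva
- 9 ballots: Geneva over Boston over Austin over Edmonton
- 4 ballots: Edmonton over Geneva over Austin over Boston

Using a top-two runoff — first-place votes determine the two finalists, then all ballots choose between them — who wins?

Round 1 first-place votes: Boston 0, Geneva 9, Edmonton 7, Austin 3. Geneva and Edmonton advance.
Runoff: Geneva is ranked above Edmonton on 9 ballots, Edmonton above Geneva on 10.

Edmonton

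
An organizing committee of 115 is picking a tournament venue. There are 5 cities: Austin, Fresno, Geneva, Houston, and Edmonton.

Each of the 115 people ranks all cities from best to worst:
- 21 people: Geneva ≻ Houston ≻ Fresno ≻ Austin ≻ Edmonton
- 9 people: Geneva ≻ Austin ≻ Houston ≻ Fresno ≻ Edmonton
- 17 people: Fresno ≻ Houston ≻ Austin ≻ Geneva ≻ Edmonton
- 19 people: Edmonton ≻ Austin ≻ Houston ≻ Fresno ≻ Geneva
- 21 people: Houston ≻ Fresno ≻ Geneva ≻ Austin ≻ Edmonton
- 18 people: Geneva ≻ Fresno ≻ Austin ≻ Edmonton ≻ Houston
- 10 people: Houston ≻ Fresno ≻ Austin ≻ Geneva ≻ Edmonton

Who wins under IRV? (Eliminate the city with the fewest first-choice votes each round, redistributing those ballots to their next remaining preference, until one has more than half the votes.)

Houston

Round 1: Austin 0, Fresno 17, Geneva 48, Houston 31, Edmonton 19. Austin eliminated.
Round 2: Fresno 17, Geneva 48, Houston 31, Edmonton 19. Fresno eliminated.
Round 3: Geneva 48, Houston 48, Edmonton 19. Edmonton eliminated.
Round 4: Geneva 48, Houston 67. Houston has a majority (≥58).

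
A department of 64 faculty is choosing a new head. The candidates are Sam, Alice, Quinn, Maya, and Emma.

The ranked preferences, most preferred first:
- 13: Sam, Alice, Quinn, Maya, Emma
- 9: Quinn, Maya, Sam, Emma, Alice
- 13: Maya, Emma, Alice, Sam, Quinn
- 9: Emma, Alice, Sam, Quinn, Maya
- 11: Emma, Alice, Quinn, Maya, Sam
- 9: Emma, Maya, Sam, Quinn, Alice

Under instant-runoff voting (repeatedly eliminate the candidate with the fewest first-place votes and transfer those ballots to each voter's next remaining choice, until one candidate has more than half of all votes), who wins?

Maya

Round 1: Sam 13, Alice 0, Quinn 9, Maya 13, Emma 29. Alice eliminated.
Round 2: Sam 13, Quinn 9, Maya 13, Emma 29. Quinn eliminated.
Round 3: Sam 13, Maya 22, Emma 29. Sam eliminated.
Round 4: Maya 35, Emma 29. Maya has a majority (≥33).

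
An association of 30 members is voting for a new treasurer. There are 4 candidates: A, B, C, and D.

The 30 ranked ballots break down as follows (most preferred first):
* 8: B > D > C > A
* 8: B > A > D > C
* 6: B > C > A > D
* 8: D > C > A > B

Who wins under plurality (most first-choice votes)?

First-place votes: A 0, B 22, C 0, D 8.

B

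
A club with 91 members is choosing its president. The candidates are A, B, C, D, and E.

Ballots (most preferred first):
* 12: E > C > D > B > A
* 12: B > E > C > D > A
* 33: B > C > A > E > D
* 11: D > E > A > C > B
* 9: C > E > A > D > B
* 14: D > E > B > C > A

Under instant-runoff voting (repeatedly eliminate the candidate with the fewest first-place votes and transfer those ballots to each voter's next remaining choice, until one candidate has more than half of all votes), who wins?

Round 1: A 0, B 45, C 9, D 25, E 12. A eliminated.
Round 2: B 45, C 9, D 25, E 12. C eliminated.
Round 3: B 45, D 25, E 21. E eliminated.
Round 4: B 45, D 46. D has a majority (≥46).

D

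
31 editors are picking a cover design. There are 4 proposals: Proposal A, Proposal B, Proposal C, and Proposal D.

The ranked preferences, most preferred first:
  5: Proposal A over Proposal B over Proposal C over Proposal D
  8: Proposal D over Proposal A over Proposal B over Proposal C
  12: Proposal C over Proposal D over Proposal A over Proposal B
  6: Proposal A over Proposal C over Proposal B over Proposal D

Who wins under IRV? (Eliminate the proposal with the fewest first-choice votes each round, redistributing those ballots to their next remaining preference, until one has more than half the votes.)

Proposal A

Round 1: Proposal A 11, Proposal B 0, Proposal C 12, Proposal D 8. Proposal B eliminated.
Round 2: Proposal A 11, Proposal C 12, Proposal D 8. Proposal D eliminated.
Round 3: Proposal A 19, Proposal C 12. Proposal A has a majority (≥16).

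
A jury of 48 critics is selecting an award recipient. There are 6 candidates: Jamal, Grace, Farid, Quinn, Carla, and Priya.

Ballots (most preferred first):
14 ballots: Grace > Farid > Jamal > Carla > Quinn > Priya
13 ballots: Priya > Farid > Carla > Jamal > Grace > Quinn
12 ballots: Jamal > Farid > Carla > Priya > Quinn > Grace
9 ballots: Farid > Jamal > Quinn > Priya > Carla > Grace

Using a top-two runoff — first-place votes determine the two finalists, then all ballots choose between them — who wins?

Round 1 first-place votes: Jamal 12, Grace 14, Farid 9, Quinn 0, Carla 0, Priya 13. Grace and Priya advance.
Runoff: Grace is ranked above Priya on 14 ballots, Priya above Grace on 34.

Priya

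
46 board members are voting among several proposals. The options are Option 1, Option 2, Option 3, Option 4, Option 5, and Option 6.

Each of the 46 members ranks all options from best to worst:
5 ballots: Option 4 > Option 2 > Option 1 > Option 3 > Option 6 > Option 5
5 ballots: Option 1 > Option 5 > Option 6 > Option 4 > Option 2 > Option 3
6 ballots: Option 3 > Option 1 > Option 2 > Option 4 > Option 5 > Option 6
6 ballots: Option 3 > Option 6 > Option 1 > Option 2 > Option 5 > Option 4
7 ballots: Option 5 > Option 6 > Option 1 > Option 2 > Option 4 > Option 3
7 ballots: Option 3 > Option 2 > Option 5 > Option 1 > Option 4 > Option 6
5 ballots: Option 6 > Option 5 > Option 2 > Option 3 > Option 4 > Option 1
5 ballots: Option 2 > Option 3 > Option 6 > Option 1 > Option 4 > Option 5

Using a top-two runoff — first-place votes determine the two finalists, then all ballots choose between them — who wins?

Round 1 first-place votes: Option 1 5, Option 2 5, Option 3 19, Option 4 5, Option 5 7, Option 6 5. Option 3 and Option 5 advance.
Runoff: Option 3 is ranked above Option 5 on 29 ballots, Option 5 above Option 3 on 17.

Option 3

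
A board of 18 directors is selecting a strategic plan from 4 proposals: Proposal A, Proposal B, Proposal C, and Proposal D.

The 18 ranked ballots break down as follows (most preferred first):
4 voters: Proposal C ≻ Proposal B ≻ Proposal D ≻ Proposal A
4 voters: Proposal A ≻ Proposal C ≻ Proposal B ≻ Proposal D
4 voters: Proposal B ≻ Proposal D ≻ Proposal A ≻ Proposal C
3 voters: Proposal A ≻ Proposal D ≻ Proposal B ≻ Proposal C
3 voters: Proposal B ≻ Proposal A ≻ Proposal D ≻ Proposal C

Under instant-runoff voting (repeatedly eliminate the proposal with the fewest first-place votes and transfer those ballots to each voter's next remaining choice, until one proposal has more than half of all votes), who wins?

Round 1: Proposal A 7, Proposal B 7, Proposal C 4, Proposal D 0. Proposal D eliminated.
Round 2: Proposal A 7, Proposal B 7, Proposal C 4. Proposal C eliminated.
Round 3: Proposal A 7, Proposal B 11. Proposal B has a majority (≥10).

Proposal B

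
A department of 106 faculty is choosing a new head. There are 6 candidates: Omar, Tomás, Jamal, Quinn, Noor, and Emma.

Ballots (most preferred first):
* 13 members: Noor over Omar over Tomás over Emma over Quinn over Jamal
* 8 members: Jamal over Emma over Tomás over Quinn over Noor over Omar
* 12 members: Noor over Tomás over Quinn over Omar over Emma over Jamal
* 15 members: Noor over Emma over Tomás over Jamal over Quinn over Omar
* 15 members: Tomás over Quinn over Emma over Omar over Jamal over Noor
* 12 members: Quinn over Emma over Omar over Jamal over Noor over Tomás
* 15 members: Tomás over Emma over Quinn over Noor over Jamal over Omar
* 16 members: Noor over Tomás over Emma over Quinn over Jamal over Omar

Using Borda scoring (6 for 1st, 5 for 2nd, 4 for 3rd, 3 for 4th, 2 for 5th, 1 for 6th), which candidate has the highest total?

Tomás

Omar: 13×5 + 8×1 + 12×3 + 15×1 + 15×3 + 12×4 + 15×1 + 16×1 = 248
Tomás: 13×4 + 8×4 + 12×5 + 15×4 + 15×6 + 12×1 + 15×6 + 16×5 = 476
Jamal: 13×1 + 8×6 + 12×1 + 15×3 + 15×2 + 12×3 + 15×2 + 16×2 = 246
Quinn: 13×2 + 8×3 + 12×4 + 15×2 + 15×5 + 12×6 + 15×4 + 16×3 = 383
Noor: 13×6 + 8×2 + 12×6 + 15×6 + 15×1 + 12×2 + 15×3 + 16×6 = 436
Emma: 13×3 + 8×5 + 12×2 + 15×5 + 15×4 + 12×5 + 15×5 + 16×4 = 437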